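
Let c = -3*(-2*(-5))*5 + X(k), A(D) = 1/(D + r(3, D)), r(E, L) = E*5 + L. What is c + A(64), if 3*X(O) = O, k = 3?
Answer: -21306/143 ≈ -148.99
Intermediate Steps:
r(E, L) = L + 5*E (r(E, L) = 5*E + L = L + 5*E)
X(O) = O/3
A(D) = 1/(15 + 2*D) (A(D) = 1/(D + (D + 5*3)) = 1/(D + (D + 15)) = 1/(D + (15 + D)) = 1/(15 + 2*D))
c = -149 (c = -3*(-2*(-5))*5 + (⅓)*3 = -30*5 + 1 = -3*50 + 1 = -150 + 1 = -149)
c + A(64) = -149 + 1/(15 + 2*64) = -149 + 1/(15 + 128) = -149 + 1/143 = -21306/143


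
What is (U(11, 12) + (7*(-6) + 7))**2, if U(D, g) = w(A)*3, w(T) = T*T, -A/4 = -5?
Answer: 1357225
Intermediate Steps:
A = 20 (A = -4*(-5) = 20)
w(T) = T**2
U(D, g) = 1200 (U(D, g) = 20**2*3 = 400*3 = 1200)
(U(11, 12) + (7*(-6) + 7))**2 = (1200 + (7*(-6) + 7))**2 = (1200 + (-42 + 7))**2 = (1200 - 35)**2 = 1165**2 = 1357225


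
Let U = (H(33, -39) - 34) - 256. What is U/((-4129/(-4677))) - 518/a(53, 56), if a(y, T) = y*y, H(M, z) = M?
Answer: -3378525923/11598361 ≈ -291.29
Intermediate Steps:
U = -257 (U = (33 - 34) - 256 = -1 - 256 = -257)
a(y, T) = y**2
U/((-4129/(-4677))) - 518/a(53, 56) = -257/((-4129/(-4677))) - 518/(53**2) = -257/((-4129*(-1/4677))) - 518/2809 = -257/4129/4677 - 518*1/2809 = -257*4677/4129 - 518/2809 = -1201989/4129 - 518/2809 = -3378525923/11598361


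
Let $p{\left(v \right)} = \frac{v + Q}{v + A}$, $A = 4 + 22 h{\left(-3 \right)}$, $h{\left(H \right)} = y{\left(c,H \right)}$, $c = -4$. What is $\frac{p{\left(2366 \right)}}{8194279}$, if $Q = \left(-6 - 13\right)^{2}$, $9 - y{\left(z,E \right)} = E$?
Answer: $\frac{909}{7194576962} \approx 1.2635 \cdot 10^{-7}$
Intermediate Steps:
$y{\left(z,E \right)} = 9 - E$
$h{\left(H \right)} = 9 - H$
$Q = 361$ ($Q = \left(-19\right)^{2} = 361$)
$A = 268$ ($A = 4 + 22 \left(9 - -3\right) = 4 + 22 \left(9 + 3\right) = 4 + 22 \cdot 12 = 4 + 264 = 268$)
$p{\left(v \right)} = \frac{361 + v}{268 + v}$ ($p{\left(v \right)} = \frac{v + 361}{v + 268} = \frac{361 + v}{268 + v}$)
$\frac{p{\left(2366 \right)}}{8194279} = \frac{\frac{1}{268 + 2366} \left(361 + 2366\right)}{8194279} = \frac{1}{2634} \cdot 2727 \cdot \frac{1}{8194279} = \frac{909}{878} \cdot \frac{1}{8194279} = \frac{909}{7194576962}$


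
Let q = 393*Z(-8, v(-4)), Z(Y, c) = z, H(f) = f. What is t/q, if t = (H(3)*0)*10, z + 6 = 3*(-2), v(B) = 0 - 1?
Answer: 0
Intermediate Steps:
v(B) = -1
z = -12 (z = -6 + 3*(-2) = -6 - 6 = -12)
Z(Y, c) = -12
t = 0 (t = (3*0)*10 = 0*10 = 0)
q = -4716 (q = 393*(-12) = -4716)
t/q = 0/(-4716) = 0*(-1/4716) = 0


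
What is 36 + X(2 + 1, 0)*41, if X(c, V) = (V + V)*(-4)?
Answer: 36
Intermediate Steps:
X(c, V) = -8*V (X(c, V) = (2*V)*(-4) = -8*V)
36 + X(2 + 1, 0)*41 = 36 - 8*0*41 = 36 + 0*41 = 36 + 0 = 36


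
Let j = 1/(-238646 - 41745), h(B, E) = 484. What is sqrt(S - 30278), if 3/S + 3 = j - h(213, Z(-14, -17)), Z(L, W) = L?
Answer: I*sqrt(62729356352458605954)/45516806 ≈ 174.01*I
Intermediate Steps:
j = -1/280391 (j = 1/(-280391) = -1/280391 ≈ -3.5664e-6)
S = -280391/45516806 (S = 3/(-3 + (-1/280391 - 1*484)) = 3/(-3 + (-1/280391 - 484)) = 3/(-3 - 135709245/280391) = 3/(-136550418/280391) = 3*(-280391/136550418) = -280391/45516806 ≈ -0.0061602)
sqrt(S - 30278) = sqrt(-280391/45516806 - 30278) = sqrt(-1378158132459/45516806) = I*sqrt(62729356352458605954)/45516806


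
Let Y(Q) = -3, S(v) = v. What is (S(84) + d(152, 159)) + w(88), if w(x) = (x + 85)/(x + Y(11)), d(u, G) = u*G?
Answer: 2061593/85 ≈ 24254.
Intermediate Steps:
d(u, G) = G*u
w(x) = (85 + x)/(-3 + x) (w(x) = (x + 85)/(x - 3) = (85 + x)/(-3 + x))
(S(84) + d(152, 159)) + w(88) = (84 + 159*152) + (85 + 88)/(-3 + 88) = (84 + 24168) + 173/85 = 24252 + (1/85)*173 = 24252 + 173/85 = 2061593/85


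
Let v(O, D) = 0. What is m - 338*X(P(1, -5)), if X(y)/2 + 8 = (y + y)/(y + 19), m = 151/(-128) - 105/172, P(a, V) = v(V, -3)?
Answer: 29755779/5504 ≈ 5406.2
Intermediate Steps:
P(a, V) = 0
m = -9853/5504 (m = 151*(-1/128) - 105*1/172 = -151/128 - 105/172 = -9853/5504 ≈ -1.7902)
X(y) = -16 + 4*y/(19 + y) (X(y) = -16 + 2*((y + y)/(y + 19)) = -16 + 2*((2*y)/(19 + y)) = -16 + 2*(2*y/(19 + y)) = -16 + 4*y/(19 + y))
m - 338*X(P(1, -5)) = -9853/5504 - 1352*(-76 - 3*0)/(19 + 0) = -9853/5504 - 1352*(-76 + 0)/19 = -9853/5504 - 1352*(-76)/19 = -9853/5504 - 338*(-16) = -9853/5504 + 5408 = 29755779/5504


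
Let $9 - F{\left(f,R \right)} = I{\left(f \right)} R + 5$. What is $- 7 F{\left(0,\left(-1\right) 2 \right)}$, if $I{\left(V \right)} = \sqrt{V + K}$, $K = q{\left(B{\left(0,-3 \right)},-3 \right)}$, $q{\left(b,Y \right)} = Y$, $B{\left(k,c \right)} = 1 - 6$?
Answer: $-28 - 14 i \sqrt{3} \approx -28.0 - 24.249 i$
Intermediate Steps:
$B{\left(k,c \right)} = -5$ ($B{\left(k,c \right)} = 1 - 6 = -5$)
$K = -3$
$I{\left(V \right)} = \sqrt{-3 + V}$ ($I{\left(V \right)} = \sqrt{V - 3} = \sqrt{-3 + V}$)
$F{\left(f,R \right)} = 4 - R \sqrt{-3 + f}$ ($F{\left(f,R \right)} = 9 - \left(\sqrt{-3 + f} R + 5\right) = 9 - \left(R \sqrt{-3 + f} + 5\right) = 9 - \left(5 + R \sqrt{-3 + f}\right) = 4 - R \sqrt{-3 + f}$)
$- 7 F{\left(0,\left(-1\right) 2 \right)} = - 7 \left(4 - \left(-1\right) 2 \sqrt{-3 + 0}\right) = - 7 \left(4 - - 2 \sqrt{-3}\right) = - 7 \left(4 - - 2 i \sqrt{3}\right) = - 7 \left(4 + 2 i \sqrt{3}\right) = -28 - 14 i \sqrt{3}$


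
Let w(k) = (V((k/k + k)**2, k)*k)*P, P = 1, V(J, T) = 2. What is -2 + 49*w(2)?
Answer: 194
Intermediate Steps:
w(k) = 2*k (w(k) = (2*k)*1 = 2*k)
-2 + 49*w(2) = -2 + 49*(2*2) = -2 + 49*4 = -2 + 196 = 194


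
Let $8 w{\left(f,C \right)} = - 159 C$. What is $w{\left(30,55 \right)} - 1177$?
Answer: $- \frac{18161}{8} \approx -2270.1$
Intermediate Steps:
$w{\left(f,C \right)} = - \frac{159 C}{8}$ ($w{\left(f,C \right)} = \frac{\left(-159\right) C}{8} = - \frac{159 C}{8}$)
$w{\left(30,55 \right)} - 1177 = \left(- \frac{159}{8}\right) 55 - 1177 = - \frac{8745}{8} - 1177 = - \frac{18161}{8}$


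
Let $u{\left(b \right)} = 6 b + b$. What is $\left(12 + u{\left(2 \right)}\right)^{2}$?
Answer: $676$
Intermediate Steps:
$u{\left(b \right)} = 7 b$
$\left(12 + u{\left(2 \right)}\right)^{2} = \left(12 + 7 \cdot 2\right)^{2} = \left(12 + 14\right)^{2} = 26^{2} = 676$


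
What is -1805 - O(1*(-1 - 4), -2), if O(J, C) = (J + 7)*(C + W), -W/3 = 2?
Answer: -1789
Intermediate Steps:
W = -6 (W = -3*2 = -6)
O(J, C) = (-6 + C)*(7 + J) (O(J, C) = (J + 7)*(C - 6) = (7 + J)*(-6 + C) = (-6 + C)*(7 + J))
-1805 - O(1*(-1 - 4), -2) = -1805 - (-42 - 6*(-1 - 4) + 7*(-2) - 2*(-1 - 4)) = -1805 - (-42 - 6*(-5) - 14 - 2*(-5)) = -1805 - (-42 + 30 - 14 + 10) = -1805 - 1*(-16) = -1805 + 16 = -1789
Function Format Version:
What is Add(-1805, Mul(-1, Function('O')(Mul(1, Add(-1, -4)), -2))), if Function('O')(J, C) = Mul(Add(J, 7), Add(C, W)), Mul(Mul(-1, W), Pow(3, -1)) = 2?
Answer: -1789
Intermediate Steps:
W = -6 (W = Mul(-3, 2) = -6)
Function('O')(J, C) = Mul(Add(-6, C), Add(7, J)) (Function('O')(J, C) = Mul(Add(J, 7), Add(C, -6)) = Mul(Add(7, J), Add(-6, C)) = Mul(Add(-6, C), Add(7, J)))
Add(-1805, Mul(-1, Function('O')(Mul(1, Add(-1, -4)), -2))) = Add(-1805, Mul(-1, Add(-42, Mul(-6, Mul(1, Add(-1, -4))), Mul(7, -2), Mul(-2, Mul(1, Add(-1, -4)))))) = Add(-1805, Mul(-1, Add(-42, Mul(-6, Mul(1, -5)), -14, Mul(-2, Mul(1, -5))))) = Add(-1805, Mul(-1, Add(-42, Mul(-6, -5), -14, Mul(-2, -5)))) = Add(-1805, Mul(-1, Add(-42, 30, -14, 10))) = Add(-1805, Mul(-1, -16)) = Add(-1805, 16) = -1789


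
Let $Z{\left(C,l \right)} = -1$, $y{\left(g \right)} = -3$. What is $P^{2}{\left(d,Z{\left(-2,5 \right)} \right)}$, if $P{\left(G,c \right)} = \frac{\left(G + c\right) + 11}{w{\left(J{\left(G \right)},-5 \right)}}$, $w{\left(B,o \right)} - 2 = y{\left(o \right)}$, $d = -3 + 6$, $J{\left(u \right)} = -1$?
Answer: $169$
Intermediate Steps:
$d = 3$
$w{\left(B,o \right)} = -1$ ($w{\left(B,o \right)} = 2 - 3 = -1$)
$P{\left(G,c \right)} = -11 - G - c$ ($P{\left(G,c \right)} = \frac{\left(G + c\right) + 11}{-1} = \left(11 + G + c\right) \left(-1\right) = -11 - G - c$)
$P^{2}{\left(d,Z{\left(-2,5 \right)} \right)} = \left(-11 - 3 - -1\right)^{2} = \left(-11 - 3 + 1\right)^{2} = \left(-13\right)^{2} = 169$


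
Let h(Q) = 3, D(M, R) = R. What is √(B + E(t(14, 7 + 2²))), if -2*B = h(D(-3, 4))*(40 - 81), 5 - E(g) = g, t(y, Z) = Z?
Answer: √222/2 ≈ 7.4498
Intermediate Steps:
E(g) = 5 - g
B = 123/2 (B = -3*(40 - 81)/2 = -3*(-41)/2 = -½*(-123) = 123/2 ≈ 61.500)
√(B + E(t(14, 7 + 2²))) = √(123/2 + (5 - (7 + 2²))) = √(123/2 + (5 - (7 + 4))) = √(123/2 + (5 - 1*11)) = √(123/2 + (5 - 11)) = √(123/2 - 6) = √(111/2) = √222/2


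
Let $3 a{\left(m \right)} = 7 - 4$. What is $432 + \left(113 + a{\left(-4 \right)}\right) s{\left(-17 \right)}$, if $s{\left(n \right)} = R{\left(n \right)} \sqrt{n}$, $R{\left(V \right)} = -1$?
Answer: $432 - 114 i \sqrt{17} \approx 432.0 - 470.03 i$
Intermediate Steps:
$a{\left(m \right)} = 1$ ($a{\left(m \right)} = \frac{7 - 4}{3} = \frac{1}{3} \cdot 3 = 1$)
$s{\left(n \right)} = - \sqrt{n}$
$432 + \left(113 + a{\left(-4 \right)}\right) s{\left(-17 \right)} = 432 + \left(113 + 1\right) \left(- \sqrt{-17}\right) = 432 + 114 \left(- i \sqrt{17}\right) = 432 - 114 i \sqrt{17}$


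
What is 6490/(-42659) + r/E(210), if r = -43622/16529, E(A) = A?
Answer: -12194122499/74036614155 ≈ -0.16470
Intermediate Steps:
r = -43622/16529 (r = -43622*1/16529 = -43622/16529 ≈ -2.6391)
6490/(-42659) + r/E(210) = 6490/(-42659) - 43622/16529/210 = 6490*(-1/42659) - 43622/16529*1/210 = -6490/42659 - 21811/1735545 = -12194122499/74036614155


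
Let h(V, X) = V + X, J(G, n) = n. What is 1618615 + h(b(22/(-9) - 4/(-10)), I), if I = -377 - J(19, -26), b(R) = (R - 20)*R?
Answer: 3277075864/2025 ≈ 1.6183e+6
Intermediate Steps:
b(R) = R*(-20 + R) (b(R) = (-20 + R)*R = R*(-20 + R))
I = -351 (I = -377 - 1*(-26) = -377 + 26 = -351)
1618615 + h(b(22/(-9) - 4/(-10)), I) = 1618615 + ((22/(-9) - 4/(-10))*(-20 + (22/(-9) - 4/(-10))) - 351) = 1618615 + ((22*(-⅑) - 4*(-⅒))*(-20 + (22*(-⅑) - 4*(-⅒))) - 351) = 1618615 + ((-22/9 + ⅖)*(-20 + (-22/9 + ⅖)) - 351) = 1618615 + (-92*(-20 - 92/45)/45 - 351) = 1618615 + (-92/45*(-992/45) - 351) = 1618615 + (91264/2025 - 351) = 1618615 - 619511/2025 = 3277075864/2025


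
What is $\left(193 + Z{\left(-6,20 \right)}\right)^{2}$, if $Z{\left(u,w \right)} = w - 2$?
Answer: $44521$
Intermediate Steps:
$Z{\left(u,w \right)} = -2 + w$ ($Z{\left(u,w \right)} = w - 2 = -2 + w$)
$\left(193 + Z{\left(-6,20 \right)}\right)^{2} = \left(193 + \left(-2 + 20\right)\right)^{2} = \left(193 + 18\right)^{2} = 211^{2} = 44521$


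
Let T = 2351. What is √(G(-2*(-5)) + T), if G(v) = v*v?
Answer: √2451 ≈ 49.508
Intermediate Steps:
G(v) = v²
√(G(-2*(-5)) + T) = √((-2*(-5))² + 2351) = √(10² + 2351) = √(100 + 2351) = √2451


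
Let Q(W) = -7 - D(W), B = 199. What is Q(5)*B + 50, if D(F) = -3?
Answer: -746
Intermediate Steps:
Q(W) = -4 (Q(W) = -7 - 1*(-3) = -7 + 3 = -4)
Q(5)*B + 50 = -4*199 + 50 = -796 + 50 = -746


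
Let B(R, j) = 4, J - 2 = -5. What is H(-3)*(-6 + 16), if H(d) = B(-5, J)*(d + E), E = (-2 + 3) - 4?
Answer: -240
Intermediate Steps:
J = -3 (J = 2 - 5 = -3)
E = -3 (E = 1 - 4 = -3)
H(d) = -12 + 4*d (H(d) = 4*(d - 3) = 4*(-3 + d) = -12 + 4*d)
H(-3)*(-6 + 16) = (-12 + 4*(-3))*(-6 + 16) = (-12 - 12)*10 = -24*10 = -240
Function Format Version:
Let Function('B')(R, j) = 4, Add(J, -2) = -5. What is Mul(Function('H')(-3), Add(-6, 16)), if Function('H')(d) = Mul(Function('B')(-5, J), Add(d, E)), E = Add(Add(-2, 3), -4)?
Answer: -240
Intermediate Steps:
J = -3 (J = Add(2, -5) = -3)
E = -3 (E = Add(1, -4) = -3)
Function('H')(d) = Add(-12, Mul(4, d)) (Function('H')(d) = Mul(4, Add(d, -3)) = Mul(4, Add(-3, d)) = Add(-12, Mul(4, d)))
Mul(Function('H')(-3), Add(-6, 16)) = Mul(Add(-12, Mul(4, -3)), Add(-6, 16)) = Mul(Add(-12, -12), 10) = Mul(-24, 10) = -240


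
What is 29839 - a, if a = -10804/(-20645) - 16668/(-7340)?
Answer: 226060428274/7576715 ≈ 29836.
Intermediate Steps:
a = 21170611/7576715 (a = -10804*(-1/20645) - 16668*(-1/7340) = 10804/20645 + 4167/1835 = 21170611/7576715 ≈ 2.7942)
29839 - a = 29839 - 1*21170611/7576715 = 29839 - 21170611/7576715 = 226060428274/7576715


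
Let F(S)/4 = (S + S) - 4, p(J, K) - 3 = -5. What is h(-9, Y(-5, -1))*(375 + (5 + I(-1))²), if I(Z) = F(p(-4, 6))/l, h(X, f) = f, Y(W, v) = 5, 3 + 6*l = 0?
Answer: 25680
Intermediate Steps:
l = -½ (l = -½ + (⅙)*0 = -½ + 0 = -½ ≈ -0.50000)
p(J, K) = -2 (p(J, K) = 3 - 5 = -2)
F(S) = -16 + 8*S (F(S) = 4*((S + S) - 4) = 4*(2*S - 4) = 4*(-4 + 2*S) = -16 + 8*S)
I(Z) = 64 (I(Z) = (-16 + 8*(-2))/(-½) = (-16 - 16)*(-2) = -32*(-2) = 64)
h(-9, Y(-5, -1))*(375 + (5 + I(-1))²) = 5*(375 + (5 + 64)²) = 5*(375 + 69²) = 5*(375 + 4761) = 5*5136 = 25680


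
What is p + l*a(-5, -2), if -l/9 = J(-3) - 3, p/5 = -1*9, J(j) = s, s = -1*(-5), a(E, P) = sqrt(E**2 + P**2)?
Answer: -45 - 18*sqrt(29) ≈ -141.93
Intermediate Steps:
s = 5
J(j) = 5
p = -45 (p = 5*(-1*9) = 5*(-9) = -45)
l = -18 (l = -9*(5 - 3) = -9*2 = -18)
p + l*a(-5, -2) = -45 - 18*sqrt((-5)**2 + (-2)**2) = -45 - 18*sqrt(25 + 4) = -45 - 18*sqrt(29)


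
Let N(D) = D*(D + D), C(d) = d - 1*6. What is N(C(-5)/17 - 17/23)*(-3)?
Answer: -1762584/152881 ≈ -11.529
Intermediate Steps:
C(d) = -6 + d (C(d) = d - 6 = -6 + d)
N(D) = 2*D² (N(D) = D*(2*D) = 2*D²)
N(C(-5)/17 - 17/23)*(-3) = (2*((-6 - 5)/17 - 17/23)²)*(-3) = (2*(-11*1/17 - 17*1/23)²)*(-3) = (2*(-11/17 - 17/23)²)*(-3) = (2*(-542/391)²)*(-3) = (2*(293764/152881))*(-3) = (587528/152881)*(-3) = -1762584/152881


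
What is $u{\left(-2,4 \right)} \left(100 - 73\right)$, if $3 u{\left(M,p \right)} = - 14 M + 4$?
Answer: $288$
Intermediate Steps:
$u{\left(M,p \right)} = \frac{4}{3} - \frac{14 M}{3}$ ($u{\left(M,p \right)} = \frac{- 14 M + 4}{3} = \frac{4 - 14 M}{3} = \frac{4}{3} - \frac{14 M}{3}$)
$u{\left(-2,4 \right)} \left(100 - 73\right) = \left(\frac{4}{3} - - \frac{28}{3}\right) \left(100 - 73\right) = \left(\frac{4}{3} + \frac{28}{3}\right) \left(100 - 73\right) = \frac{32}{3} \cdot 27 = 288$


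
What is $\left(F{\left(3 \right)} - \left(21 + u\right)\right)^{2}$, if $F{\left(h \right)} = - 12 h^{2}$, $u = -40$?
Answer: $7921$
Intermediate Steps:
$\left(F{\left(3 \right)} - \left(21 + u\right)\right)^{2} = \left(- 12 \cdot 3^{2} - -19\right)^{2} = \left(\left(-12\right) 9 + \left(-21 + 40\right)\right)^{2} = \left(-108 + 19\right)^{2} = \left(-89\right)^{2} = 7921$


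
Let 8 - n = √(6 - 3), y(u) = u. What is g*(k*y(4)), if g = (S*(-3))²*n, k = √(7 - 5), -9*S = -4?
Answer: 64*√2*(8 - √3)/9 ≈ 63.034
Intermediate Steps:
S = 4/9 (S = -⅑*(-4) = 4/9 ≈ 0.44444)
k = √2 ≈ 1.4142
n = 8 - √3 (n = 8 - √(6 - 3) = 8 - √3 ≈ 6.2680)
g = 128/9 - 16*√3/9 (g = ((4/9)*(-3))²*(8 - √3) = (-4/3)²*(8 - √3) = 16*(8 - √3)/9 = 128/9 - 16*√3/9 ≈ 11.143)
g*(k*y(4)) = (128/9 - 16*√3/9)*(√2*4) = (128/9 - 16*√3/9)*(4*√2) = 4*√2*(128/9 - 16*√3/9)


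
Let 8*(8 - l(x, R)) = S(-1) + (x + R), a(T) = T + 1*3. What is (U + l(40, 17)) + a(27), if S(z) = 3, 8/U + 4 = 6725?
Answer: 409997/13442 ≈ 30.501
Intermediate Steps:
U = 8/6721 (U = 8/(-4 + 6725) = 8/6721 ≈ 0.0011903)
a(T) = 3 + T (a(T) = T + 3 = 3 + T)
l(x, R) = 61/8 - R/8 - x/8 (l(x, R) = 8 - (3 + (x + R))/8 = 8 - (3 + (R + x))/8 = 8 - (3 + R + x)/8 = 8 + (-3/8 - R/8 - x/8) = 61/8 - R/8 - x/8)
(U + l(40, 17)) + a(27) = (8/6721 + (61/8 - ⅛*17 - ⅛*40)) + (3 + 27) = (8/6721 + (61/8 - 17/8 - 5)) + 30 = (8/6721 + ½) + 30 = 6737/13442 + 30 = 409997/13442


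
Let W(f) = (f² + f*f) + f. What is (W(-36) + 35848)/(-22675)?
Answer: -38404/22675 ≈ -1.6937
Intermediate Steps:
W(f) = f + 2*f² (W(f) = (f² + f²) + f = 2*f² + f = f + 2*f²)
(W(-36) + 35848)/(-22675) = (-36*(1 + 2*(-36)) + 35848)/(-22675) = (-36*(1 - 72) + 35848)*(-1/22675) = (-36*(-71) + 35848)*(-1/22675) = (2556 + 35848)*(-1/22675) = 38404*(-1/22675) = -38404/22675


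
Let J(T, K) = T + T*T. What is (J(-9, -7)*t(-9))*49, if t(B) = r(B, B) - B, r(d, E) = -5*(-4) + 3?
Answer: 112896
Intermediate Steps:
r(d, E) = 23 (r(d, E) = 20 + 3 = 23)
J(T, K) = T + T**2
t(B) = 23 - B
(J(-9, -7)*t(-9))*49 = ((-9*(1 - 9))*(23 - 1*(-9)))*49 = ((-9*(-8))*(23 + 9))*49 = (72*32)*49 = 2304*49 = 112896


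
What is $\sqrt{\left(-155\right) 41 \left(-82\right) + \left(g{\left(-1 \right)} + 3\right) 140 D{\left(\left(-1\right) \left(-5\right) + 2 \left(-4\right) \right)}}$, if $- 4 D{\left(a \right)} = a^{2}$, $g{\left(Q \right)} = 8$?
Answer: $\sqrt{517645} \approx 719.48$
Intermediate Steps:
$D{\left(a \right)} = - \frac{a^{2}}{4}$
$\sqrt{\left(-155\right) 41 \left(-82\right) + \left(g{\left(-1 \right)} + 3\right) 140 D{\left(\left(-1\right) \left(-5\right) + 2 \left(-4\right) \right)}} = \sqrt{\left(-155\right) 41 \left(-82\right) + \left(8 + 3\right) 140 \left(- \frac{\left(\left(-1\right) \left(-5\right) + 2 \left(-4\right)\right)^{2}}{4}\right)} = \sqrt{\left(-6355\right) \left(-82\right) + 11 \cdot 140 \left(- \frac{\left(5 - 8\right)^{2}}{4}\right)} = \sqrt{521110 + 1540 \left(- \frac{\left(-3\right)^{2}}{4}\right)} = \sqrt{521110 + 1540 \left(\left(- \frac{1}{4}\right) 9\right)} = \sqrt{521110 + 1540 \left(- \frac{9}{4}\right)} = \sqrt{521110 - 3465} = \sqrt{517645}$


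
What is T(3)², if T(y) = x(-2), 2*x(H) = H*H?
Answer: 4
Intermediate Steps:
x(H) = H²/2 (x(H) = (H*H)/2 = H²/2)
T(y) = 2 (T(y) = (½)*(-2)² = (½)*4 = 2)
T(3)² = 2² = 4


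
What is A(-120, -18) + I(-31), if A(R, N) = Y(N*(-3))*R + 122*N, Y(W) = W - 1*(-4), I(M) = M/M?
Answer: -9155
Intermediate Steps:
I(M) = 1
Y(W) = 4 + W (Y(W) = W + 4 = 4 + W)
A(R, N) = 122*N + R*(4 - 3*N) (A(R, N) = (4 + N*(-3))*R + 122*N = (4 - 3*N)*R + 122*N = R*(4 - 3*N) + 122*N = 122*N + R*(4 - 3*N))
A(-120, -18) + I(-31) = (122*(-18) - 1*(-120)*(-4 + 3*(-18))) + 1 = (-2196 - 1*(-120)*(-4 - 54)) + 1 = (-2196 - 1*(-120)*(-58)) + 1 = (-2196 - 6960) + 1 = -9156 + 1 = -9155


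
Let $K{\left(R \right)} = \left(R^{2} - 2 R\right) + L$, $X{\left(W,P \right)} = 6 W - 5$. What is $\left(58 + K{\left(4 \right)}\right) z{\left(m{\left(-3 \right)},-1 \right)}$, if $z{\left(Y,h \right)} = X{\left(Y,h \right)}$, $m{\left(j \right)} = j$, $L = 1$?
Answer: $-1541$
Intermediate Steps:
$X{\left(W,P \right)} = -5 + 6 W$
$z{\left(Y,h \right)} = -5 + 6 Y$
$K{\left(R \right)} = 1 + R^{2} - 2 R$ ($K{\left(R \right)} = \left(R^{2} - 2 R\right) + 1 = 1 + R^{2} - 2 R$)
$\left(58 + K{\left(4 \right)}\right) z{\left(m{\left(-3 \right)},-1 \right)} = \left(58 + \left(1 + 4^{2} - 8\right)\right) \left(-5 + 6 \left(-3\right)\right) = \left(58 + \left(1 + 16 - 8\right)\right) \left(-5 - 18\right) = \left(58 + 9\right) \left(-23\right) = 67 \left(-23\right) = -1541$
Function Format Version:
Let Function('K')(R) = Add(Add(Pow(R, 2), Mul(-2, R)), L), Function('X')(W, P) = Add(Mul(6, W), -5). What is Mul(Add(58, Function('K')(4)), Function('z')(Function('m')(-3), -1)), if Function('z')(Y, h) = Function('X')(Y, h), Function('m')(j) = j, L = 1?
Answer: -1541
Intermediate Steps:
Function('X')(W, P) = Add(-5, Mul(6, W))
Function('z')(Y, h) = Add(-5, Mul(6, Y))
Function('K')(R) = Add(1, Pow(R, 2), Mul(-2, R)) (Function('K')(R) = Add(Add(Pow(R, 2), Mul(-2, R)), 1) = Add(1, Pow(R, 2), Mul(-2, R)))
Mul(Add(58, Function('K')(4)), Function('z')(Function('m')(-3), -1)) = Mul(Add(58, Add(1, Pow(4, 2), Mul(-2, 4))), Add(-5, Mul(6, -3))) = Mul(Add(58, Add(1, 16, -8)), Add(-5, -18)) = Mul(Add(58, 9), -23) = Mul(67, -23) = -1541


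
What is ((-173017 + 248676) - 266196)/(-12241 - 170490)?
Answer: 190537/182731 ≈ 1.0427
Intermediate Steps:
((-173017 + 248676) - 266196)/(-12241 - 170490) = (75659 - 266196)/(-182731) = -190537*(-1/182731) = 190537/182731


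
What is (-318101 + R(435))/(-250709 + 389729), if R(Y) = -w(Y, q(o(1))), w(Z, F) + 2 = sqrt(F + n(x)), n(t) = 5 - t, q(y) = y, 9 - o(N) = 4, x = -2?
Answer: -106033/46340 - sqrt(3)/69510 ≈ -2.2882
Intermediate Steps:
o(N) = 5 (o(N) = 9 - 1*4 = 9 - 4 = 5)
w(Z, F) = -2 + sqrt(7 + F) (w(Z, F) = -2 + sqrt(F + (5 - 1*(-2))) = -2 + sqrt(F + (5 + 2)) = -2 + sqrt(F + 7) = -2 + sqrt(7 + F))
R(Y) = 2 - 2*sqrt(3) (R(Y) = -(-2 + sqrt(7 + 5)) = -(-2 + sqrt(12)) = -(-2 + 2*sqrt(3)) = 2 - 2*sqrt(3))
(-318101 + R(435))/(-250709 + 389729) = (-318101 + (2 - 2*sqrt(3)))/(-250709 + 389729) = (-318099 - 2*sqrt(3))/139020 = (-318099 - 2*sqrt(3))*(1/139020) = -106033/46340 - sqrt(3)/69510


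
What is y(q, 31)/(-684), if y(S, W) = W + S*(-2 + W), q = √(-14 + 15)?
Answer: -5/57 ≈ -0.087719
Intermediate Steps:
q = 1 (q = √1 = 1)
y(q, 31)/(-684) = (31 - 2*1 + 1*31)/(-684) = (31 - 2 + 31)*(-1/684) = 60*(-1/684) = -5/57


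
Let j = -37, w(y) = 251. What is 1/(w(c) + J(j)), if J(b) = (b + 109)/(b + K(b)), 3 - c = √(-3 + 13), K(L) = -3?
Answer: 5/1246 ≈ 0.0040128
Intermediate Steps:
c = 3 - √10 (c = 3 - √(-3 + 13) = 3 - √10 ≈ -0.16228)
J(b) = (109 + b)/(-3 + b) (J(b) = (b + 109)/(b - 3) = (109 + b)/(-3 + b))
1/(w(c) + J(j)) = 1/(251 + (109 - 37)/(-3 - 37)) = 1/(251 + 72/(-40)) = 1/(251 - 1/40*72) = 1/(251 - 9/5) = 1/(1246/5) = 5/1246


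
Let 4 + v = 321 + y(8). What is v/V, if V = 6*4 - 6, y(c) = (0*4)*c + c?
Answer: 325/18 ≈ 18.056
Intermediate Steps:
y(c) = c (y(c) = 0*c + c = 0 + c = c)
v = 325 (v = -4 + (321 + 8) = -4 + 329 = 325)
V = 18 (V = 24 - 6 = 18)
v/V = 325/18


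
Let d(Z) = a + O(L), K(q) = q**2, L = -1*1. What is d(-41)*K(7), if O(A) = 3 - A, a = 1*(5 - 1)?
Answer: 392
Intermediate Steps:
L = -1
a = 4 (a = 1*4 = 4)
d(Z) = 8 (d(Z) = 4 + (3 - 1*(-1)) = 4 + (3 + 1) = 4 + 4 = 8)
d(-41)*K(7) = 8*7**2 = 8*49 = 392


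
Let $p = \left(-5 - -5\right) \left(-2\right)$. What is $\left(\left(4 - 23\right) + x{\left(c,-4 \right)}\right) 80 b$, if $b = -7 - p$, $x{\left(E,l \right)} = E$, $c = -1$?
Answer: $11200$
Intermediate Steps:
$p = 0$ ($p = \left(-5 + 5\right) \left(-2\right) = 0 \left(-2\right) = 0$)
$b = -7$ ($b = -7 - 0 = -7 + 0 = -7$)
$\left(\left(4 - 23\right) + x{\left(c,-4 \right)}\right) 80 b = \left(\left(4 - 23\right) - 1\right) 80 \left(-7\right) = \left(-19 - 1\right) 80 \left(-7\right) = \left(-20\right) 80 \left(-7\right) = \left(-1600\right) \left(-7\right) = 11200$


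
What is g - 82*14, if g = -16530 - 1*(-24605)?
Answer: 6927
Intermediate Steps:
g = 8075 (g = -16530 + 24605 = 8075)
g - 82*14 = 8075 - 82*14 = 8075 - 1*1148 = 8075 - 1148 = 6927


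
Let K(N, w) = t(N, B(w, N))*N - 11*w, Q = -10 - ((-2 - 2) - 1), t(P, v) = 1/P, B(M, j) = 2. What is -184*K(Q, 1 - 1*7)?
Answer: -12328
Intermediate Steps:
Q = -5 (Q = -10 - (-4 - 1) = -10 - 1*(-5) = -10 + 5 = -5)
K(N, w) = 1 - 11*w (K(N, w) = N/N - 11*w = 1 - 11*w)
-184*K(Q, 1 - 1*7) = -184*(1 - 11*(1 - 1*7)) = -184*(1 - 11*(1 - 7)) = -184*(1 - 11*(-6)) = -184*(1 + 66) = -184*67 = -12328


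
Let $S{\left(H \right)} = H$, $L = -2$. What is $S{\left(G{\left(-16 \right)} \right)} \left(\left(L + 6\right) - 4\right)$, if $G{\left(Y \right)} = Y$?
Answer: $0$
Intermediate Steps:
$S{\left(G{\left(-16 \right)} \right)} \left(\left(L + 6\right) - 4\right) = - 16 \left(\left(-2 + 6\right) - 4\right) = - 16 \left(4 - 4\right) = \left(-16\right) 0 = 0$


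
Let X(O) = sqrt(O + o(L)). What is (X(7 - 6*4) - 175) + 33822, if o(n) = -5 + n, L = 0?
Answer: 33647 + I*sqrt(22) ≈ 33647.0 + 4.6904*I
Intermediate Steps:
X(O) = sqrt(-5 + O) (X(O) = sqrt(O + (-5 + 0)) = sqrt(O - 5) = sqrt(-5 + O))
(X(7 - 6*4) - 175) + 33822 = (sqrt(-5 + (7 - 6*4)) - 175) + 33822 = (sqrt(-5 + (7 - 24)) - 175) + 33822 = (sqrt(-5 - 17) - 175) + 33822 = (sqrt(-22) - 175) + 33822 = (I*sqrt(22) - 175) + 33822 = (-175 + I*sqrt(22)) + 33822 = 33647 + I*sqrt(22)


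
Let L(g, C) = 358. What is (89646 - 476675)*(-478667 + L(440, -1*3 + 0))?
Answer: 185119453961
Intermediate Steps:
(89646 - 476675)*(-478667 + L(440, -1*3 + 0)) = (89646 - 476675)*(-478667 + 358) = -387029*(-478309) = 185119453961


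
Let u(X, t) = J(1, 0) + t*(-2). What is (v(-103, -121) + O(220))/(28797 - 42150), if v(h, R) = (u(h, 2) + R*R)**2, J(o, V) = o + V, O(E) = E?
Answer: -214271264/13353 ≈ -16047.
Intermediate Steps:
J(o, V) = V + o
u(X, t) = 1 - 2*t (u(X, t) = (0 + 1) + t*(-2) = 1 - 2*t)
v(h, R) = (-3 + R**2)**2 (v(h, R) = ((1 - 2*2) + R*R)**2 = ((1 - 4) + R**2)**2 = (-3 + R**2)**2)
(v(-103, -121) + O(220))/(28797 - 42150) = ((-3 + (-121)**2)**2 + 220)/(28797 - 42150) = ((-3 + 14641)**2 + 220)/(-13353) = (14638**2 + 220)*(-1/13353) = (214271044 + 220)*(-1/13353) = 214271264*(-1/13353) = -214271264/13353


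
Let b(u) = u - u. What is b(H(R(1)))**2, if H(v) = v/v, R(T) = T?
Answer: 0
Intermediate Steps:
H(v) = 1
b(u) = 0
b(H(R(1)))**2 = 0**2 = 0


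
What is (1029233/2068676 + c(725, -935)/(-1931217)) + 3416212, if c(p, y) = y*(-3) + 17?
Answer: 802822447689716329/235003662276 ≈ 3.4162e+6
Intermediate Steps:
c(p, y) = 17 - 3*y (c(p, y) = -3*y + 17 = 17 - 3*y)
(1029233/2068676 + c(725, -935)/(-1931217)) + 3416212 = (1029233/2068676 + (17 - 3*(-935))/(-1931217)) + 3416212 = (1029233*(1/2068676) + (17 + 2805)*(-1/1931217)) + 3416212 = (1029233/2068676 + 2822*(-1/1931217)) + 3416212 = (1029233/2068676 - 166/113601) + 3416212 = 116578497817/235003662276 + 3416212 = 802822447689716329/235003662276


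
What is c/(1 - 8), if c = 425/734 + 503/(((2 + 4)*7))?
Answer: -96763/53949 ≈ -1.7936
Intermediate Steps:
c = 96763/7707 (c = 425*(1/734) + 503/((6*7)) = 425/734 + 503/42 = 96763/7707 ≈ 12.555)
c/(1 - 8) = (96763/7707)/(1 - 8) = (96763/7707)/(-7) = -⅐*96763/7707 = -96763/53949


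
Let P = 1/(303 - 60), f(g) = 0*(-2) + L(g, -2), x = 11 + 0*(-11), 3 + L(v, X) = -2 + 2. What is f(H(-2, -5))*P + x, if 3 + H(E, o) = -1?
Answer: 890/81 ≈ 10.988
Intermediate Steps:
H(E, o) = -4 (H(E, o) = -3 - 1 = -4)
L(v, X) = -3 (L(v, X) = -3 + (-2 + 2) = -3 + 0 = -3)
x = 11 (x = 11 + 0 = 11)
f(g) = -3 (f(g) = 0*(-2) - 3 = 0 - 3 = -3)
P = 1/243 ≈ 0.0041152
f(H(-2, -5))*P + x = -3*1/243 + 11 = -1/81 + 11 = 890/81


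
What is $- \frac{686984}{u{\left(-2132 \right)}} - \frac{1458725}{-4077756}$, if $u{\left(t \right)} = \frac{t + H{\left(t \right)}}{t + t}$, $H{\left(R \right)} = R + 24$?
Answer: $- \frac{746560222024291}{1080605340} \approx -6.9087 \cdot 10^{5}$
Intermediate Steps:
$H{\left(R \right)} = 24 + R$
$u{\left(t \right)} = \frac{24 + 2 t}{2 t}$ ($u{\left(t \right)} = \frac{t + \left(24 + t\right)}{t + t} = \frac{24 + 2 t}{2 t}$)
$- \frac{686984}{u{\left(-2132 \right)}} - \frac{1458725}{-4077756} = - \frac{686984}{\frac{1}{-2132} \left(12 - 2132\right)} - \frac{1458725}{-4077756} = - \frac{686984}{\left(- \frac{1}{2132}\right) \left(-2120\right)} - - \frac{1458725}{4077756} = - \frac{686984}{\frac{530}{533}} + \frac{1458725}{4077756} = \left(-686984\right) \frac{533}{530} + \frac{1458725}{4077756} = - \frac{183081236}{265} + \frac{1458725}{4077756} = - \frac{746560222024291}{1080605340}$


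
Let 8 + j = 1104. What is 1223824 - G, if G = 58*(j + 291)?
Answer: 1143378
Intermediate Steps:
j = 1096 (j = -8 + 1104 = 1096)
G = 80446 (G = 58*(1096 + 291) = 58*1387 = 80446)
1223824 - G = 1223824 - 1*80446 = 1223824 - 80446 = 1143378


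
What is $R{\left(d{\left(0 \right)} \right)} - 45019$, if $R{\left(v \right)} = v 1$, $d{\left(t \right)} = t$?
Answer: $-45019$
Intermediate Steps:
$R{\left(v \right)} = v$
$R{\left(d{\left(0 \right)} \right)} - 45019 = 0 - 45019 = -45019$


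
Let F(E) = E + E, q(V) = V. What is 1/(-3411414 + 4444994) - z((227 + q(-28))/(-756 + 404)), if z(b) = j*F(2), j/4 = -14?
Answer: 231521921/1033580 ≈ 224.00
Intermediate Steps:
F(E) = 2*E
j = -56 (j = 4*(-14) = -56)
z(b) = -224 (z(b) = -112*2 = -56*4 = -224)
1/(-3411414 + 4444994) - z((227 + q(-28))/(-756 + 404)) = 1/(-3411414 + 4444994) - 1*(-224) = 1/1033580 + 224 = 231521921/1033580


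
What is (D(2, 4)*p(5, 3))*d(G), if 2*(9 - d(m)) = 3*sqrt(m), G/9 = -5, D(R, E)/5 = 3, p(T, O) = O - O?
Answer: 0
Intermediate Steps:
p(T, O) = 0
D(R, E) = 15 (D(R, E) = 5*3 = 15)
G = -45 (G = 9*(-5) = -45)
d(m) = 9 - 3*sqrt(m)/2
(D(2, 4)*p(5, 3))*d(G) = (15*0)*(9 - 9*I*sqrt(5)/2) = 0*(9 - 9*I*sqrt(5)/2) = 0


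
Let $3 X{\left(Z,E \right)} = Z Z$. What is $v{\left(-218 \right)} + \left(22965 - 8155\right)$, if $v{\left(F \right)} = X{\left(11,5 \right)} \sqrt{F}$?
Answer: $14810 + \frac{121 i \sqrt{218}}{3} \approx 14810.0 + 595.51 i$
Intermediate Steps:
$X{\left(Z,E \right)} = \frac{Z^{2}}{3}$ ($X{\left(Z,E \right)} = \frac{Z Z}{3} = \frac{Z^{2}}{3}$)
$v{\left(F \right)} = \frac{121 \sqrt{F}}{3}$ ($v{\left(F \right)} = \frac{11^{2}}{3} \sqrt{F} = \frac{1}{3} \cdot 121 \sqrt{F} = \frac{121 \sqrt{F}}{3}$)
$v{\left(-218 \right)} + \left(22965 - 8155\right) = \frac{121 \sqrt{-218}}{3} + \left(22965 - 8155\right) = \frac{121 i \sqrt{218}}{3} + \left(22965 - 8155\right) = \frac{121 i \sqrt{218}}{3} + 14810 = 14810 + \frac{121 i \sqrt{218}}{3}$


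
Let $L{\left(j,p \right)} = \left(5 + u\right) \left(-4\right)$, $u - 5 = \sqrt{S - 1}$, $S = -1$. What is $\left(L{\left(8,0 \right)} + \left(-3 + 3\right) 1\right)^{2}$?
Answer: $1568 + 320 i \sqrt{2} \approx 1568.0 + 452.55 i$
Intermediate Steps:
$u = 5 + i \sqrt{2}$ ($u = 5 + \sqrt{-1 - 1} = 5 + \sqrt{-2} = 5 + i \sqrt{2} \approx 5.0 + 1.4142 i$)
$L{\left(j,p \right)} = -40 - 4 i \sqrt{2}$ ($L{\left(j,p \right)} = \left(5 + \left(5 + i \sqrt{2}\right)\right) \left(-4\right) = \left(10 + i \sqrt{2}\right) \left(-4\right) = -40 - 4 i \sqrt{2}$)
$\left(L{\left(8,0 \right)} + \left(-3 + 3\right) 1\right)^{2} = \left(\left(-40 - 4 i \sqrt{2}\right) + \left(-3 + 3\right) 1\right)^{2} = \left(\left(-40 - 4 i \sqrt{2}\right) + 0 \cdot 1\right)^{2} = \left(\left(-40 - 4 i \sqrt{2}\right) + 0\right)^{2} = \left(-40 - 4 i \sqrt{2}\right)^{2}$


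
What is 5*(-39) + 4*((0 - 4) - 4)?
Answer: -227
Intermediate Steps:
5*(-39) + 4*((0 - 4) - 4) = -195 + 4*(-4 - 4) = -195 + 4*(-8) = -195 - 32 = -227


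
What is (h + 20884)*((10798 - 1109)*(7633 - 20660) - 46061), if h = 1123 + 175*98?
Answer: -4944145448248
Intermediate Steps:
h = 18273 (h = 1123 + 17150 = 18273)
(h + 20884)*((10798 - 1109)*(7633 - 20660) - 46061) = (18273 + 20884)*((10798 - 1109)*(7633 - 20660) - 46061) = 39157*(9689*(-13027) - 46061) = 39157*(-126218603 - 46061) = 39157*(-126264664) = -4944145448248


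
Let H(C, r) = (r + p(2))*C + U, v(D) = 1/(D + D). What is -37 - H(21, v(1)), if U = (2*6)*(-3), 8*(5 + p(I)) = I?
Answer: 353/4 ≈ 88.250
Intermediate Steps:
p(I) = -5 + I/8
v(D) = 1/(2*D)
U = -36 (U = 12*(-3) = -36)
H(C, r) = -36 + C*(-19/4 + r) (H(C, r) = (r + (-5 + (⅛)*2))*C - 36 = (r + (-5 + ¼))*C - 36 = (r - 19/4)*C - 36 = (-19/4 + r)*C - 36 = C*(-19/4 + r) - 36 = -36 + C*(-19/4 + r))
-37 - H(21, v(1)) = -37 - (-36 - 19/4*21 + 21*((½)/1)) = -37 - (-36 - 399/4 + 21*((½)*1)) = -37 - (-36 - 399/4 + 21*(½)) = -37 - (-36 - 399/4 + 21/2) = -37 - 1*(-501/4) = -37 + 501/4 = 353/4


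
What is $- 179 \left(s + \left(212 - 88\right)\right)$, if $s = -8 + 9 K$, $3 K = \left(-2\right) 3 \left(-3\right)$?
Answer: $-30430$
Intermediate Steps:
$K = 6$ ($K = \frac{\left(-2\right) 3 \left(-3\right)}{3} = \frac{\left(-6\right) \left(-3\right)}{3} = \frac{1}{3} \cdot 18 = 6$)
$s = 46$ ($s = -8 + 9 \cdot 6 = -8 + 54 = 46$)
$- 179 \left(s + \left(212 - 88\right)\right) = - 179 \left(46 + \left(212 - 88\right)\right) = - 179 \left(46 + 124\right) = \left(-179\right) 170 = -30430$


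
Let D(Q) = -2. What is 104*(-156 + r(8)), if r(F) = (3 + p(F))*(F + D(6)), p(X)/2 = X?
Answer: -4368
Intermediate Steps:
p(X) = 2*X
r(F) = (-2 + F)*(3 + 2*F) (r(F) = (3 + 2*F)*(F - 2) = (3 + 2*F)*(-2 + F) = (-2 + F)*(3 + 2*F))
104*(-156 + r(8)) = 104*(-156 + (-6 - 1*8 + 2*8**2)) = 104*(-156 + (-6 - 8 + 2*64)) = 104*(-156 + (-6 - 8 + 128)) = 104*(-156 + 114) = 104*(-42) = -4368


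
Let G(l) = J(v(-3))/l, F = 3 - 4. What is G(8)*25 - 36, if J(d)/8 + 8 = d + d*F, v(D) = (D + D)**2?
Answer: -236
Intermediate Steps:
F = -1
v(D) = 4*D**2 (v(D) = (2*D)**2 = 4*D**2)
J(d) = -64 (J(d) = -64 + 8*(d + d*(-1)) = -64 + 8*(d - d) = -64 + 8*0 = -64 + 0 = -64)
G(l) = -64/l
G(8)*25 - 36 = -64/8*25 - 36 = -64*1/8*25 - 36 = -8*25 - 36 = -200 - 36 = -236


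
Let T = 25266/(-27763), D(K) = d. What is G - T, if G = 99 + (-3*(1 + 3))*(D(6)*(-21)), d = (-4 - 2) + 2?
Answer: -25211301/27763 ≈ -908.09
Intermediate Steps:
d = -4 (d = -6 + 2 = -4)
D(K) = -4
G = -909 (G = 99 + (-3*(1 + 3))*(-4*(-21)) = 99 - 3*4*84 = 99 - 12*84 = 99 - 1008 = -909)
T = -25266/27763 (T = 25266*(-1/27763) = -25266/27763 ≈ -0.91006)
G - T = -909 - 1*(-25266/27763) = -909 + 25266/27763 = -25211301/27763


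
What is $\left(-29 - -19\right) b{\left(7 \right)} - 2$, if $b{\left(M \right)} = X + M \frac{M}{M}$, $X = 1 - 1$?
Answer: $-72$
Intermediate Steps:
$X = 0$ ($X = 1 - 1 = 0$)
$b{\left(M \right)} = M$ ($b{\left(M \right)} = 0 + M \frac{M}{M} = 0 + M 1 = 0 + M = M$)
$\left(-29 - -19\right) b{\left(7 \right)} - 2 = \left(-29 - -19\right) 7 - 2 = \left(-29 + 19\right) 7 - 2 = \left(-10\right) 7 - 2 = -70 - 2 = -72$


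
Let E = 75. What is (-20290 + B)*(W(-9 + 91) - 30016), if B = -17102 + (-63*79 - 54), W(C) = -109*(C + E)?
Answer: 1999353567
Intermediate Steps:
W(C) = -8175 - 109*C (W(C) = -109*(C + 75) = -109*(75 + C) = -8175 - 109*C)
B = -22133 (B = -17102 + (-4977 - 54) = -17102 - 5031 = -22133)
(-20290 + B)*(W(-9 + 91) - 30016) = (-20290 - 22133)*((-8175 - 109*(-9 + 91)) - 30016) = -42423*((-8175 - 109*82) - 30016) = -42423*((-8175 - 8938) - 30016) = -42423*(-17113 - 30016) = -42423*(-47129) = 1999353567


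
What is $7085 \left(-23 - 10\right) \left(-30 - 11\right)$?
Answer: $9586005$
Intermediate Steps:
$7085 \left(-23 - 10\right) \left(-30 - 11\right) = 7085 \left(\left(-33\right) \left(-41\right)\right) = 7085 \cdot 1353 = 9586005$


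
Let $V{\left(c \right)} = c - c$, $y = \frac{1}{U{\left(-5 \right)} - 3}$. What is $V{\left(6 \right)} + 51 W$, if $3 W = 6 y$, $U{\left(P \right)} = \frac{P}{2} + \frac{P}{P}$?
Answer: $- \frac{68}{3} \approx -22.667$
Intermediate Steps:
$U{\left(P \right)} = 1 + \frac{P}{2}$ ($U{\left(P \right)} = P \frac{1}{2} + 1 = \frac{P}{2} + 1 = 1 + \frac{P}{2}$)
$y = - \frac{2}{9}$ ($y = \frac{1}{\left(1 + \frac{1}{2} \left(-5\right)\right) - 3} = \frac{1}{\left(1 - \frac{5}{2}\right) - 3} = \frac{1}{- \frac{3}{2} - 3} = \frac{1}{- \frac{9}{2}} = - \frac{2}{9} \approx -0.22222$)
$V{\left(c \right)} = 0$
$W = - \frac{4}{9}$ ($W = \frac{6 \left(- \frac{2}{9}\right)}{3} = \frac{1}{3} \left(- \frac{4}{3}\right) = - \frac{4}{9} \approx -0.44444$)
$V{\left(6 \right)} + 51 W = 0 + 51 \left(- \frac{4}{9}\right) = 0 - \frac{68}{3} = - \frac{68}{3}$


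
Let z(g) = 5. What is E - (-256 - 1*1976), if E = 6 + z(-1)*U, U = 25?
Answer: 2363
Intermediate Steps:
E = 131 (E = 6 + 5*25 = 6 + 125 = 131)
E - (-256 - 1*1976) = 131 - (-256 - 1*1976) = 131 - (-256 - 1976) = 131 - 1*(-2232) = 131 + 2232 = 2363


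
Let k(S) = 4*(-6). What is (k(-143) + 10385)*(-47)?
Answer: -486967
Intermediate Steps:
k(S) = -24
(k(-143) + 10385)*(-47) = (-24 + 10385)*(-47) = 10361*(-47) = -486967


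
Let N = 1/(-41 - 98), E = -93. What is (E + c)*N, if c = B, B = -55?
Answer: 148/139 ≈ 1.0647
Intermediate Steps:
N = -1/139 (N = 1/(-139) = -1/139 ≈ -0.0071942)
c = -55
(E + c)*N = (-93 - 55)*(-1/139) = -148*(-1/139) = 148/139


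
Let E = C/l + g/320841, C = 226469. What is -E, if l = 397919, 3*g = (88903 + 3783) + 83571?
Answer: -16948095910/22529775861 ≈ -0.75225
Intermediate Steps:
g = 176257/3 (g = ((88903 + 3783) + 83571)/3 = (92686 + 83571)/3 = (⅓)*176257 = 176257/3 ≈ 58752.)
E = 16948095910/22529775861 (E = 226469/397919 + (176257/3)/320841 = 226469*(1/397919) + (176257/3)*(1/320841) = 226469/397919 + 176257/962523 = 16948095910/22529775861 ≈ 0.75225)
-E = -1*16948095910/22529775861 = -16948095910/22529775861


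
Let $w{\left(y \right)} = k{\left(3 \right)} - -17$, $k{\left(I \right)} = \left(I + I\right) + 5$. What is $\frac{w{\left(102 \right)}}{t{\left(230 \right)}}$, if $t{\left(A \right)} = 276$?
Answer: $\frac{7}{69} \approx 0.10145$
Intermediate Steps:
$k{\left(I \right)} = 5 + 2 I$ ($k{\left(I \right)} = 2 I + 5 = 5 + 2 I$)
$w{\left(y \right)} = 28$ ($w{\left(y \right)} = \left(5 + 2 \cdot 3\right) - -17 = \left(5 + 6\right) + 17 = 11 + 17 = 28$)
$\frac{w{\left(102 \right)}}{t{\left(230 \right)}} = \frac{28}{276} = 28 \cdot \frac{1}{276} = \frac{7}{69}$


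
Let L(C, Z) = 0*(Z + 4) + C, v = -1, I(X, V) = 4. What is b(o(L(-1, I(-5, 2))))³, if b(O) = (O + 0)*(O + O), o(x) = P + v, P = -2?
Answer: 5832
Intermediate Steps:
L(C, Z) = C (L(C, Z) = 0*(4 + Z) + C = 0 + C = C)
o(x) = -3 (o(x) = -2 - 1 = -3)
b(O) = 2*O² (b(O) = O*(2*O) = 2*O²)
b(o(L(-1, I(-5, 2))))³ = (2*(-3)²)³ = (2*9)³ = 18³ = 5832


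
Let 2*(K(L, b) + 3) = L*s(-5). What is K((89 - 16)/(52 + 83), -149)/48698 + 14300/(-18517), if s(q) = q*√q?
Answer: -696436951/901740866 - 73*I*√5/2629692 ≈ -0.77232 - 6.2073e-5*I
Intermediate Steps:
s(q) = q^(3/2)
K(L, b) = -3 - 5*I*L*√5/2 (K(L, b) = -3 + (L*(-5)^(3/2))/2 = -3 + (L*(-5*I*√5))/2 = -3 + (-5*I*L*√5)/2 = -3 - 5*I*L*√5/2)
K((89 - 16)/(52 + 83), -149)/48698 + 14300/(-18517) = (-3 - 5*I*(89 - 16)/(52 + 83)*√5/2)/48698 + 14300/(-18517) = (-3 - 5*I*73/135*√5/2)*(1/48698) + 14300*(-1/18517) = (-3 - 5*I*73*(1/135)*√5/2)*(1/48698) - 14300/18517 = (-3 - 5/2*I*73/135*√5)*(1/48698) - 14300/18517 = (-3 - 73*I*√5/54)*(1/48698) - 14300/18517 = (-3/48698 - 73*I*√5/2629692) - 14300/18517 = -696436951/901740866 - 73*I*√5/2629692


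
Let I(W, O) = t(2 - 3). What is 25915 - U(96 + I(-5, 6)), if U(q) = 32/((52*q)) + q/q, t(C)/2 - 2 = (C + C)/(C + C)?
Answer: 17180978/663 ≈ 25914.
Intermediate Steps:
t(C) = 6 (t(C) = 4 + 2*((C + C)/(C + C)) = 4 + 2*((2*C)/((2*C))) = 4 + 2*((2*C)*(1/(2*C))) = 4 + 2*1 = 4 + 2 = 6)
I(W, O) = 6
U(q) = 1 + 8/(13*q) (U(q) = 32*(1/(52*q)) + 1 = 8/(13*q) + 1 = 1 + 8/(13*q))
25915 - U(96 + I(-5, 6)) = 25915 - (8/13 + (96 + 6))/(96 + 6) = 25915 - (8/13 + 102)/102 = 25915 - 1334/(102*13) = 25915 - 1*667/663 = 25915 - 667/663 = 17180978/663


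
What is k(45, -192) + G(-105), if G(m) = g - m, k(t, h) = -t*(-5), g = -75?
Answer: 255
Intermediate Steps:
k(t, h) = 5*t (k(t, h) = -(-5)*t = 5*t)
G(m) = -75 - m
k(45, -192) + G(-105) = 5*45 + (-75 - 1*(-105)) = 225 + (-75 + 105) = 225 + 30 = 255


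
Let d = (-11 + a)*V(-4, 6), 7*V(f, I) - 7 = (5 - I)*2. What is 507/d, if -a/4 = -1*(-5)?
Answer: -3549/155 ≈ -22.897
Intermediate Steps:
a = -20 (a = -(-4)*(-5) = -4*5 = -20)
V(f, I) = 17/7 - 2*I/7 (V(f, I) = 1 + ((5 - I)*2)/7 = 1 + (10 - 2*I)/7 = 1 + (10/7 - 2*I/7) = 17/7 - 2*I/7)
d = -155/7 (d = (-11 - 20)*(17/7 - 2/7*6) = -31*(17/7 - 12/7) = -31*5/7 = -155/7 ≈ -22.143)
507/d = 507/(-155/7) = 507*(-7/155) = -3549/155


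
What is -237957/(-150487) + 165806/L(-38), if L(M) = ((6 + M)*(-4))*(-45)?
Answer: -11790507601/433402560 ≈ -27.205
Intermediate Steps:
L(M) = 1080 + 180*M (L(M) = (-24 - 4*M)*(-45) = 1080 + 180*M)
-237957/(-150487) + 165806/L(-38) = -237957/(-150487) + 165806/(1080 + 180*(-38)) = -237957*(-1/150487) + 165806/(1080 - 6840) = 237957/150487 + 165806/(-5760) = 237957/150487 + 165806*(-1/5760) = 237957/150487 - 82903/2880 = -11790507601/433402560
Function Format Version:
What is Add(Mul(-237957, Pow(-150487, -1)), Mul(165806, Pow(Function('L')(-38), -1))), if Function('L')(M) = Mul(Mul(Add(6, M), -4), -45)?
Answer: Rational(-11790507601, 433402560) ≈ -27.205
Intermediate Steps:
Function('L')(M) = Add(1080, Mul(180, M)) (Function('L')(M) = Mul(Add(-24, Mul(-4, M)), -45) = Add(1080, Mul(180, M)))
Add(Mul(-237957, Pow(-150487, -1)), Mul(165806, Pow(Function('L')(-38), -1))) = Add(Mul(-237957, Pow(-150487, -1)), Mul(165806, Pow(Add(1080, Mul(180, -38)), -1))) = Add(Mul(-237957, Rational(-1, 150487)), Mul(165806, Pow(Add(1080, -6840), -1))) = Add(Rational(237957, 150487), Mul(165806, Pow(-5760, -1))) = Add(Rational(237957, 150487), Mul(165806, Rational(-1, 5760))) = Add(Rational(237957, 150487), Rational(-82903, 2880)) = Rational(-11790507601, 433402560)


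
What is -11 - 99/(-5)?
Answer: 44/5 ≈ 8.8000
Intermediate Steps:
-11 - 99/(-5) = -11 - 99*(-1)/5 = -11 - 9*(-11/5) = -11 + 99/5 = 44/5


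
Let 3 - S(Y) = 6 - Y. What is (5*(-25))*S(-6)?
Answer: 1125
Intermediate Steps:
S(Y) = -3 + Y (S(Y) = 3 - (6 - Y) = 3 + (-6 + Y) = -3 + Y)
(5*(-25))*S(-6) = (5*(-25))*(-3 - 6) = -125*(-9) = 1125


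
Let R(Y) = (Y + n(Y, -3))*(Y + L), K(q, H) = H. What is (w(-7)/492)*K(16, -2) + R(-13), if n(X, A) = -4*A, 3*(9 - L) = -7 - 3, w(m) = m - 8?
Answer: 179/246 ≈ 0.72764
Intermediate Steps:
w(m) = -8 + m
L = 37/3 (L = 9 - (-7 - 3)/3 = 9 - 1/3*(-10) = 9 + 10/3 = 37/3 ≈ 12.333)
R(Y) = (12 + Y)*(37/3 + Y) (R(Y) = (Y - 4*(-3))*(Y + 37/3) = (Y + 12)*(37/3 + Y) = (12 + Y)*(37/3 + Y))
(w(-7)/492)*K(16, -2) + R(-13) = ((-8 - 7)/492)*(-2) + (148 + (-13)**2 + (73/3)*(-13)) = -15*1/492*(-2) + (148 + 169 - 949/3) = -5/164*(-2) + 2/3 = 5/82 + 2/3 = 179/246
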